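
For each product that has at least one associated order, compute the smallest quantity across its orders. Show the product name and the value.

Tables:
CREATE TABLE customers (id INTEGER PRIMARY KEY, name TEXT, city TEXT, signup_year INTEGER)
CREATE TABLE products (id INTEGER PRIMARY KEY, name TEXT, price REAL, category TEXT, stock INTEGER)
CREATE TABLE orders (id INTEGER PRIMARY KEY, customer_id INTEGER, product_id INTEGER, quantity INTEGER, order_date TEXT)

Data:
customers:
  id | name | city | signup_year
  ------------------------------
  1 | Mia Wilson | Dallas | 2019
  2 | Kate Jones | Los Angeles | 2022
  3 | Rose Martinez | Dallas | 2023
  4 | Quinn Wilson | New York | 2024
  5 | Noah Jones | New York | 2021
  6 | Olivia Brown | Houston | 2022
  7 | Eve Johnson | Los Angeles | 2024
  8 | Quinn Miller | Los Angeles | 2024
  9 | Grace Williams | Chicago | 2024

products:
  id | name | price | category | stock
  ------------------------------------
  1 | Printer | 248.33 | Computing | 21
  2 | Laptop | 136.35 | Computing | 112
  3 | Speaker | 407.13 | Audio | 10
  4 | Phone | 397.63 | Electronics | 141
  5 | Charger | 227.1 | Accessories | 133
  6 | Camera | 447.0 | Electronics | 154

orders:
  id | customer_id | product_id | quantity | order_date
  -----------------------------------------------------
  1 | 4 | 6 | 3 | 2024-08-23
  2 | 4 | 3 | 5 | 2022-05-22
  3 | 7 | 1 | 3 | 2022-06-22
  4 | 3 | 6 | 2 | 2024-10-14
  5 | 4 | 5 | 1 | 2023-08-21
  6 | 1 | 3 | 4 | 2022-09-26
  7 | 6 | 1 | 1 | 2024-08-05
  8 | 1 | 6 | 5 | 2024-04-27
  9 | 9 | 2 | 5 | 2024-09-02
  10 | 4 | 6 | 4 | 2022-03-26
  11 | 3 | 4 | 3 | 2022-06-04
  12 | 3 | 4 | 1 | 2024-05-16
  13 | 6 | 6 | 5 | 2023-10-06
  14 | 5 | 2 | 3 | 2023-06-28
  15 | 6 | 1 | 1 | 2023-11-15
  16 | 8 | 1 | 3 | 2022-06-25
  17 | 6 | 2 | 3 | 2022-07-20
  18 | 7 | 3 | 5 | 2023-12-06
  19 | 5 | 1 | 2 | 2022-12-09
SELECT p.name, MIN(c.quantity) AS min_quantity FROM orders c JOIN products p ON c.product_id = p.id GROUP BY p.id, p.name

Execution result:
name | min_quantity
Printer | 1
Laptop | 3
Speaker | 4
Phone | 1
Charger | 1
Camera | 2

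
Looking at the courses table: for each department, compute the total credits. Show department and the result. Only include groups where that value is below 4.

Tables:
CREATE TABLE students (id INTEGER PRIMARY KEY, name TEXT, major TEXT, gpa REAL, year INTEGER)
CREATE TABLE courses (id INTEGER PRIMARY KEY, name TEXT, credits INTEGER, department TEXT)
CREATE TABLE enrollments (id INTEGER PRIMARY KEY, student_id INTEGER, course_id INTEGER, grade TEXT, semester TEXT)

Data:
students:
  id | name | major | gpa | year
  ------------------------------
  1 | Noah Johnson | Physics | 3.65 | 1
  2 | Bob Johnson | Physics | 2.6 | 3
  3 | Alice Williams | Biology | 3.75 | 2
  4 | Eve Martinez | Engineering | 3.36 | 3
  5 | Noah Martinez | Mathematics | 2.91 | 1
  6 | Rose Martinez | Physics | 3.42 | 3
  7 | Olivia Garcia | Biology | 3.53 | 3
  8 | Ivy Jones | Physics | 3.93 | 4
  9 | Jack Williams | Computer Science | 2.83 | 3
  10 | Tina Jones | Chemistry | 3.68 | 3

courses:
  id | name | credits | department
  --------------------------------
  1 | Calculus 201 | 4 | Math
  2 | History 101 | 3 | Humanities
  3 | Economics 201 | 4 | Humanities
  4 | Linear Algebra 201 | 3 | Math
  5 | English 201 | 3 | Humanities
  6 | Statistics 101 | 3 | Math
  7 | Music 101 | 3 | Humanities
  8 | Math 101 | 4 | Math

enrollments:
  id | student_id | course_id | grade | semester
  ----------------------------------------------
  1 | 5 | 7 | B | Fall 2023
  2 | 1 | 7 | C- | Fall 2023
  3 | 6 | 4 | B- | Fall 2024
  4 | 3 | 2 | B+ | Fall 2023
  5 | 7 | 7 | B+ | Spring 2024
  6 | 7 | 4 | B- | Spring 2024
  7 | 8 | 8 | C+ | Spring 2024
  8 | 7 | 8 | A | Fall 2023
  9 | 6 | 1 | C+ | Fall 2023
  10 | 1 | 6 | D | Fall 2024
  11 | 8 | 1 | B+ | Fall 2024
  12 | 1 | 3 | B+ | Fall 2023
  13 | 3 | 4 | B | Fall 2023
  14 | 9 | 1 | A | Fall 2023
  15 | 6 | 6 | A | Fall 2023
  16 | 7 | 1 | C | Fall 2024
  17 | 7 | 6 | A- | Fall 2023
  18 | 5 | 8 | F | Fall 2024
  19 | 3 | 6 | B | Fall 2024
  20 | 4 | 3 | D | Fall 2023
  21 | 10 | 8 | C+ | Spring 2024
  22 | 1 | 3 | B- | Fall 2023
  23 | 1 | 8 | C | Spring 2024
SELECT department, SUM(credits) AS sum_credits FROM courses GROUP BY department HAVING SUM(credits) < 4

Execution result:
(no rows)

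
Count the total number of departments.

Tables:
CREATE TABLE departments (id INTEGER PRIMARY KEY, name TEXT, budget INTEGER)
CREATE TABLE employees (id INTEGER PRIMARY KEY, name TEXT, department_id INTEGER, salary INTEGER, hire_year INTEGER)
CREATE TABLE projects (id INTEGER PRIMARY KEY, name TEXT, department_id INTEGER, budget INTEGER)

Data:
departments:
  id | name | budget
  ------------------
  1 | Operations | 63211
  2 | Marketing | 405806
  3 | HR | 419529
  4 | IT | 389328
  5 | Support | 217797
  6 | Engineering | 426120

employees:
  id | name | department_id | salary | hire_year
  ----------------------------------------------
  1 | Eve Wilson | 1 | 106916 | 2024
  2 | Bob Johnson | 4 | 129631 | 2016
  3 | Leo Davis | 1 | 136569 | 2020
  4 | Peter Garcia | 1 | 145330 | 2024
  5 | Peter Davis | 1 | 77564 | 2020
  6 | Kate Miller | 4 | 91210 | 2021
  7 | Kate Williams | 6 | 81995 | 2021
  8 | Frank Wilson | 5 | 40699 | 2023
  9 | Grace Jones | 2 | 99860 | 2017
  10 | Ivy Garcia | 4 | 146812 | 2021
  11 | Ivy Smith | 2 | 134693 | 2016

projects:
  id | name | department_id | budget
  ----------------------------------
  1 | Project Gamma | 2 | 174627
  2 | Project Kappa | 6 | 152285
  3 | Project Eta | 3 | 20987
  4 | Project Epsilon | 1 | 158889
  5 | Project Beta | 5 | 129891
SELECT COUNT(*) FROM departments

Execution result:
6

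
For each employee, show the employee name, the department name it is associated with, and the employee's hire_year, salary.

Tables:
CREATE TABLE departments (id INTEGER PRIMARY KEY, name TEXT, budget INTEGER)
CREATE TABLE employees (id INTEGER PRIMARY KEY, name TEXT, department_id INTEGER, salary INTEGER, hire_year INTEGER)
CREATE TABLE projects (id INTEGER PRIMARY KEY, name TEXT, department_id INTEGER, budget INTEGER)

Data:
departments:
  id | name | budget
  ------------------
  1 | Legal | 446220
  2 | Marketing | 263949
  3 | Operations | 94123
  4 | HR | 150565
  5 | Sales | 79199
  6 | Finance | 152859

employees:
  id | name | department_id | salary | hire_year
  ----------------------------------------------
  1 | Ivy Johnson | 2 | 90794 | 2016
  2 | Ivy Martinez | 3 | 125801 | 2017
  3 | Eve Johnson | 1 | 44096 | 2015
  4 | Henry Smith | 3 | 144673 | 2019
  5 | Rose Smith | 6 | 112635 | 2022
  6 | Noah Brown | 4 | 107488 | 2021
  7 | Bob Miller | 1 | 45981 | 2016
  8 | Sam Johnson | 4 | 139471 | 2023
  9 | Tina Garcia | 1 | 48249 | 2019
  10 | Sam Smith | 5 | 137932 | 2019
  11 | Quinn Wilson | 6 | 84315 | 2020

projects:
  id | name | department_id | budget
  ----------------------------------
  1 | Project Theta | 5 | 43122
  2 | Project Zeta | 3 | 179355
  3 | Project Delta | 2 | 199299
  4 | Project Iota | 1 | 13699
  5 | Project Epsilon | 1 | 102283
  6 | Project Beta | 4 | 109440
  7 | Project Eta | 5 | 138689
SELECT c.name, p.name AS department, c.hire_year, c.salary FROM employees c JOIN departments p ON c.department_id = p.id

Execution result:
name | department | hire_year | salary
Ivy Johnson | Marketing | 2016 | 90794
Ivy Martinez | Operations | 2017 | 125801
Eve Johnson | Legal | 2015 | 44096
Henry Smith | Operations | 2019 | 144673
Rose Smith | Finance | 2022 | 112635
Noah Brown | HR | 2021 | 107488
Bob Miller | Legal | 2016 | 45981
Sam Johnson | HR | 2023 | 139471
Tina Garcia | Legal | 2019 | 48249
Sam Smith | Sales | 2019 | 137932
Quinn Wilson | Finance | 2020 | 84315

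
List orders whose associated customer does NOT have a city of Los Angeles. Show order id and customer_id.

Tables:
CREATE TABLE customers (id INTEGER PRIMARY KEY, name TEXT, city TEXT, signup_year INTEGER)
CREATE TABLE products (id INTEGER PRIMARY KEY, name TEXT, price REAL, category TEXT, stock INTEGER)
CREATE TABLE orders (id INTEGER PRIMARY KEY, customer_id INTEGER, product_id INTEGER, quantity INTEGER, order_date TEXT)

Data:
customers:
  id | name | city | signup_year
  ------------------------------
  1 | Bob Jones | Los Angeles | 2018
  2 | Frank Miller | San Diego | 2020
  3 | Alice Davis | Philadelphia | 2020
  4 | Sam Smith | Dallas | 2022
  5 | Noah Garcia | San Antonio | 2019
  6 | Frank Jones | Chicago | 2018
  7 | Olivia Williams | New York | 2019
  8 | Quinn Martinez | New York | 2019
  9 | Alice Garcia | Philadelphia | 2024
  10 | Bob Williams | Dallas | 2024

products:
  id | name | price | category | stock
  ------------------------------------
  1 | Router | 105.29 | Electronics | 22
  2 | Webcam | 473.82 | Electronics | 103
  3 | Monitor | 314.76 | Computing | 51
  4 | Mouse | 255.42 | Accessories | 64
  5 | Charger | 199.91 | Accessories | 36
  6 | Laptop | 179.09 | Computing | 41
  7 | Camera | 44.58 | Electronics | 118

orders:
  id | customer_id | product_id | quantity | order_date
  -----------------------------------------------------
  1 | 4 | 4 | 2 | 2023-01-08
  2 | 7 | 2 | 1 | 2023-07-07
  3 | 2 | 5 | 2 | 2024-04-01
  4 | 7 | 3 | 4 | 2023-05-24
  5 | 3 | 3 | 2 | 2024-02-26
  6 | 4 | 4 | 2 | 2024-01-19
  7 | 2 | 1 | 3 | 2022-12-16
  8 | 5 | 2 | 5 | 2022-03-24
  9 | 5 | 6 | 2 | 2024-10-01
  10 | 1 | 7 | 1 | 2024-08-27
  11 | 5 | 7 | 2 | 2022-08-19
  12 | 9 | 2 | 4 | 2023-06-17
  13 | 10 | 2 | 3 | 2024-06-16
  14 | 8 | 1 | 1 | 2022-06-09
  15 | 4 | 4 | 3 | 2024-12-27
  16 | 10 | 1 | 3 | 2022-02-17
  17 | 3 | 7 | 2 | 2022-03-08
SELECT id, customer_id FROM orders WHERE customer_id NOT IN (SELECT id FROM customers WHERE city = 'Los Angeles')

Execution result:
id | customer_id
1 | 4
2 | 7
3 | 2
4 | 7
5 | 3
6 | 4
7 | 2
8 | 5
9 | 5
11 | 5
12 | 9
13 | 10
14 | 8
15 | 4
16 | 10
17 | 3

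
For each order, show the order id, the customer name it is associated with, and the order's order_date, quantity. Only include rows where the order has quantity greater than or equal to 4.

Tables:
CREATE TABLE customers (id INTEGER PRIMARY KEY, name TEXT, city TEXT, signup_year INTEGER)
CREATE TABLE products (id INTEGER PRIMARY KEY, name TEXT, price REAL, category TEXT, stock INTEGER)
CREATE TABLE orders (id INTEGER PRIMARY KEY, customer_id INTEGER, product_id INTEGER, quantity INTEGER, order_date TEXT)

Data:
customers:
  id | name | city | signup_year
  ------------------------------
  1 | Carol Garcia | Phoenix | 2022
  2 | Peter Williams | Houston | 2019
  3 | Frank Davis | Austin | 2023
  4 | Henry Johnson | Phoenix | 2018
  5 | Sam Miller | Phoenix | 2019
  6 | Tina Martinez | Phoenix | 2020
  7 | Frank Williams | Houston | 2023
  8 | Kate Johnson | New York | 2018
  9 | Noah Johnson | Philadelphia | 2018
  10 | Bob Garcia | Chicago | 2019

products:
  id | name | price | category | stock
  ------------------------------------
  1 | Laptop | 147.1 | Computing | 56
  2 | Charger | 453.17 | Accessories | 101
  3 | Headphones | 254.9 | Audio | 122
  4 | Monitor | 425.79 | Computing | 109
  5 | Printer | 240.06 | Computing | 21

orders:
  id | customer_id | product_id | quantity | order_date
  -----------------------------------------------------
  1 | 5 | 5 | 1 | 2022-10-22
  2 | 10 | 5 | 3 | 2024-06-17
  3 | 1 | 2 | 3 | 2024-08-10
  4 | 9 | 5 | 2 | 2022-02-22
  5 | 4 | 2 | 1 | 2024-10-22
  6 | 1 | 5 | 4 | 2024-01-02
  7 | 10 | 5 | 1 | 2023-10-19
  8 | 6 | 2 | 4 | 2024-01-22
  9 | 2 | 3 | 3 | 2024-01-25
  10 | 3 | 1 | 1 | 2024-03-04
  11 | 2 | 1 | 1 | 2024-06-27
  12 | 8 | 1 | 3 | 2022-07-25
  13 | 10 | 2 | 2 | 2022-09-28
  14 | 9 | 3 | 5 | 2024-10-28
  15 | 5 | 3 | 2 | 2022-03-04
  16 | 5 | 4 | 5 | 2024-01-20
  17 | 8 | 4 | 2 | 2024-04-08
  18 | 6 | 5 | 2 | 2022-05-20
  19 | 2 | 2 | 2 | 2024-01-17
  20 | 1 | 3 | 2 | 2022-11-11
SELECT c.id, p.name AS customer, c.order_date, c.quantity FROM orders c JOIN customers p ON c.customer_id = p.id WHERE c.quantity >= 4

Execution result:
id | customer | order_date | quantity
6 | Carol Garcia | 2024-01-02 | 4
8 | Tina Martinez | 2024-01-22 | 4
14 | Noah Johnson | 2024-10-28 | 5
16 | Sam Miller | 2024-01-20 | 5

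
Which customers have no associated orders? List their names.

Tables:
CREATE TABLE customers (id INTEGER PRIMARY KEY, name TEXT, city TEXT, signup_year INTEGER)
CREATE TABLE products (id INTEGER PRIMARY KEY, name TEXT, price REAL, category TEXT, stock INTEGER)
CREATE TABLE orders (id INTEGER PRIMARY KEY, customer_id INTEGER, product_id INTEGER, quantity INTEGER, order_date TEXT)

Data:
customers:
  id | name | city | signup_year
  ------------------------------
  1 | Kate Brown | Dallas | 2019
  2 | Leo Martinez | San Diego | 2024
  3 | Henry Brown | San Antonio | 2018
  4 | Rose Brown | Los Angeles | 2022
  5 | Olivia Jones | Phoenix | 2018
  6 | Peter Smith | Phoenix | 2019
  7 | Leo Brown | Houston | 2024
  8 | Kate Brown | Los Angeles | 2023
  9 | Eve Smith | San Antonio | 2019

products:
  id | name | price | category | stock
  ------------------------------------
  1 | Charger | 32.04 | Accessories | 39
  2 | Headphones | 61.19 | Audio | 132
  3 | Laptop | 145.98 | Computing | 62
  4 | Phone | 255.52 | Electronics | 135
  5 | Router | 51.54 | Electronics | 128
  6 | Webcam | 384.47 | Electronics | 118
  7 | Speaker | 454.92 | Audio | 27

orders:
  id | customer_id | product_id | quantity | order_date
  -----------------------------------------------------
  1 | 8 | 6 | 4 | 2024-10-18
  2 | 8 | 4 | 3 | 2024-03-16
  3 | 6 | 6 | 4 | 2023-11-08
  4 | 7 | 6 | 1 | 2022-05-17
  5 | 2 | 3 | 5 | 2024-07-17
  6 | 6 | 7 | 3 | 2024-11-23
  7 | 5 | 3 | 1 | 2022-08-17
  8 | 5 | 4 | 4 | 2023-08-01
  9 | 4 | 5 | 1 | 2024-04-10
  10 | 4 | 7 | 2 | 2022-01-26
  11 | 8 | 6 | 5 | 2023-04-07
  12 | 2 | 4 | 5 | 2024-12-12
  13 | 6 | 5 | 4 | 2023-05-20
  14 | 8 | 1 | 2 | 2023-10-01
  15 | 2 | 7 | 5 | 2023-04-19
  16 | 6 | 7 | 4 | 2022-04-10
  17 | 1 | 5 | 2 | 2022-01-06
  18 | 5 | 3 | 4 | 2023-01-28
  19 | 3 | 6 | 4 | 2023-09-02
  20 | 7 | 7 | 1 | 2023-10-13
SELECT p.name FROM customers p LEFT JOIN orders c ON c.customer_id = p.id WHERE c.id IS NULL

Execution result:
Eve Smith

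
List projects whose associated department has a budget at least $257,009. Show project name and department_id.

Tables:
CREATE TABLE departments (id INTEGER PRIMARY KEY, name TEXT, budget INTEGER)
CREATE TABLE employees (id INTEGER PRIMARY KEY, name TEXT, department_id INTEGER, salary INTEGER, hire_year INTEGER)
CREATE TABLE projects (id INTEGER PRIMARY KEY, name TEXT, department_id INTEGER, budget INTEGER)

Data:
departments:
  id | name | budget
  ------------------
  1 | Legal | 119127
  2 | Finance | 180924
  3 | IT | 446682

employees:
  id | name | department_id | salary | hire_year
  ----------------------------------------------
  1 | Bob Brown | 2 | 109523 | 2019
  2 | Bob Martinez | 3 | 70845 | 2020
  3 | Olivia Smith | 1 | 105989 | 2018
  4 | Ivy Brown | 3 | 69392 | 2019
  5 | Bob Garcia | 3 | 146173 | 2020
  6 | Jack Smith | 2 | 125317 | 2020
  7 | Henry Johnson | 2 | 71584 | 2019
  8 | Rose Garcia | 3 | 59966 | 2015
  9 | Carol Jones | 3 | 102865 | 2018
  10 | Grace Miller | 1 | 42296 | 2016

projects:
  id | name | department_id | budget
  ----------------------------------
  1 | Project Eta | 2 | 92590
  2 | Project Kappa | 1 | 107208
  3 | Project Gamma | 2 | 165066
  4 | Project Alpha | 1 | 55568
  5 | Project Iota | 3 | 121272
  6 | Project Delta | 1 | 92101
SELECT name, department_id FROM projects WHERE department_id IN (SELECT id FROM departments WHERE budget >= 257009)

Execution result:
name | department_id
Project Iota | 3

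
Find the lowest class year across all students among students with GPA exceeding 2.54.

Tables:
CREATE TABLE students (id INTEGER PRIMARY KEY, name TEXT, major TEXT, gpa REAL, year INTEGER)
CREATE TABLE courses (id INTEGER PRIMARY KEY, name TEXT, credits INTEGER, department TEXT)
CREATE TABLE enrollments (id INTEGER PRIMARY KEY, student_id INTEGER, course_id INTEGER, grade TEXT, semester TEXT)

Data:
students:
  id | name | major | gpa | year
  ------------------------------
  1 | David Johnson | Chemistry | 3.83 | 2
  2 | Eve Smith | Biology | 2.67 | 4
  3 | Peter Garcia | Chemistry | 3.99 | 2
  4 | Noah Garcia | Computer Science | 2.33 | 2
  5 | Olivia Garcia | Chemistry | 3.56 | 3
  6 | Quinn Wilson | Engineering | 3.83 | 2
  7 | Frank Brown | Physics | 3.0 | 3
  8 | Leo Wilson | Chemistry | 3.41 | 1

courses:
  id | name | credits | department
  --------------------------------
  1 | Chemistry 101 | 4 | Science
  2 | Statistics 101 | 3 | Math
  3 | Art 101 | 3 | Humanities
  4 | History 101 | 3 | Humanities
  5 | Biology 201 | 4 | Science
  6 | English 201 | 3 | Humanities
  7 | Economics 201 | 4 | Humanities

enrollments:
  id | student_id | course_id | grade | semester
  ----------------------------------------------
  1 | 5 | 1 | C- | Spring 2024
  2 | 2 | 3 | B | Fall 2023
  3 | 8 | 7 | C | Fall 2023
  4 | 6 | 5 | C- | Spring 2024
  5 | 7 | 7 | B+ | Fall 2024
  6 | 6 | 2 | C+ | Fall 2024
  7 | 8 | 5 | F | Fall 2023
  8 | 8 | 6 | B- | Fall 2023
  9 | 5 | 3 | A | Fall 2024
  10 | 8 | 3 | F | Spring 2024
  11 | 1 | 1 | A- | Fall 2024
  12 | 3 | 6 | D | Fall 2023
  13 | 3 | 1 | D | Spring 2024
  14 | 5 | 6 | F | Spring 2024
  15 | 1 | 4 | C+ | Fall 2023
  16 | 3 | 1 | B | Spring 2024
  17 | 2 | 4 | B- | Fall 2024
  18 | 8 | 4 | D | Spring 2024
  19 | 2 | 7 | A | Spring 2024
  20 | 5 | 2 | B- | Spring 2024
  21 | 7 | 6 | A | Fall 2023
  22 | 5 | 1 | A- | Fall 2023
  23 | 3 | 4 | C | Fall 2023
SELECT MIN(year) FROM students WHERE gpa > 2.54

Execution result:
1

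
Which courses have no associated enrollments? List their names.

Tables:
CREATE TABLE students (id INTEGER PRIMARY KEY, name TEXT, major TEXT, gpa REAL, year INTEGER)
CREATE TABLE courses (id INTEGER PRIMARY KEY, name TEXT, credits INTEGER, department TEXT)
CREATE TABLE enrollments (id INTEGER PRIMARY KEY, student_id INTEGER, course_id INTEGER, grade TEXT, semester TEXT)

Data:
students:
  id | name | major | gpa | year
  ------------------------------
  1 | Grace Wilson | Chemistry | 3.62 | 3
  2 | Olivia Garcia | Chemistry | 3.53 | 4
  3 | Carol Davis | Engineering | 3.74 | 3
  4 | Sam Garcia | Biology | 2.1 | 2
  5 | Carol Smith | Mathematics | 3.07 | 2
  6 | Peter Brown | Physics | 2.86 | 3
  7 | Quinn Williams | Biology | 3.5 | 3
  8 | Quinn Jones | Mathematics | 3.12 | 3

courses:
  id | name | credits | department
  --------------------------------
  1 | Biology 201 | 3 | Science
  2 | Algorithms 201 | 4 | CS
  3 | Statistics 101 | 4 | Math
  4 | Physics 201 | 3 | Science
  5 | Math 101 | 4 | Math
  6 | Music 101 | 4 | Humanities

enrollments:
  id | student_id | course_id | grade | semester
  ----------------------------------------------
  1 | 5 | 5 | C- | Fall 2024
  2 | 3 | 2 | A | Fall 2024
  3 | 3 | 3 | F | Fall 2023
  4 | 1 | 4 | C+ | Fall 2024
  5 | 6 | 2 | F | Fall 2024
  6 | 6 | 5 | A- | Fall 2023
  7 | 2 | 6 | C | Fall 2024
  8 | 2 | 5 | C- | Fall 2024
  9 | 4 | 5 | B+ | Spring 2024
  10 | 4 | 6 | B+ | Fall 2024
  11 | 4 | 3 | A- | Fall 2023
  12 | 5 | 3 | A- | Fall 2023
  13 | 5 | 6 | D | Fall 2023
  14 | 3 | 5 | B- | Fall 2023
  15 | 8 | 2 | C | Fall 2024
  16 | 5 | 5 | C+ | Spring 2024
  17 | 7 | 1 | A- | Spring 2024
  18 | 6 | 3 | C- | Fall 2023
SELECT p.name FROM courses p LEFT JOIN enrollments c ON c.course_id = p.id WHERE c.id IS NULL

Execution result:
(no rows)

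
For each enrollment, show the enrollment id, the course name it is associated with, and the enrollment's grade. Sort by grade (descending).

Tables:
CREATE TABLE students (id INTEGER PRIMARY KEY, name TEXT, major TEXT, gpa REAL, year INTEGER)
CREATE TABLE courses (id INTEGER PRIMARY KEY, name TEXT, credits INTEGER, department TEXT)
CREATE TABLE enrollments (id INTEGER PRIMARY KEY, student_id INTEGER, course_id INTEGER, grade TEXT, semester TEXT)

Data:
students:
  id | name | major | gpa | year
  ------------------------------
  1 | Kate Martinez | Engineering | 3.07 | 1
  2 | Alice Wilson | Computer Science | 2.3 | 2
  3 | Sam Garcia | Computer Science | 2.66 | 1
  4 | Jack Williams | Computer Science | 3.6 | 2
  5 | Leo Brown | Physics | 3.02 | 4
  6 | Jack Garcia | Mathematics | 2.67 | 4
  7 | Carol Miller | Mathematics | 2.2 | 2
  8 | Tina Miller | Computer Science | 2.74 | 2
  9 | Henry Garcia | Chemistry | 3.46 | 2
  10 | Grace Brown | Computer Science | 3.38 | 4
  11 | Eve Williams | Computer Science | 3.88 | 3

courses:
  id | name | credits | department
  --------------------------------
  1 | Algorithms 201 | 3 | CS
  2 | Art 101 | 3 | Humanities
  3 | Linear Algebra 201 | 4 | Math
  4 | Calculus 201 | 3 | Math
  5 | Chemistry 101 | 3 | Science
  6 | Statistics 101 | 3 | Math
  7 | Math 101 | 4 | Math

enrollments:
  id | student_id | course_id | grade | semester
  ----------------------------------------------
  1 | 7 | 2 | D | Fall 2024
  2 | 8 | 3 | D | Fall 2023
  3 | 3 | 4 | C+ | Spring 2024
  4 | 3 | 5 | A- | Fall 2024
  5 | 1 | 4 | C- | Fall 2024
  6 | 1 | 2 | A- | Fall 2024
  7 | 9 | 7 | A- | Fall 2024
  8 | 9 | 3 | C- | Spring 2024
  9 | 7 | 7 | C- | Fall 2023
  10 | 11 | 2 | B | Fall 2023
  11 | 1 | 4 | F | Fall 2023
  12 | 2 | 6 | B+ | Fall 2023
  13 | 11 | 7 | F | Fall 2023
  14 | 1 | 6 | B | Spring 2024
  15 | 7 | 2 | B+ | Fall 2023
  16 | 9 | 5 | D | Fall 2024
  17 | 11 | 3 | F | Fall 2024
SELECT c.id, p.name AS course, c.grade FROM enrollments c JOIN courses p ON c.course_id = p.id ORDER BY c.grade DESC

Execution result:
id | course | grade
11 | Calculus 201 | F
13 | Math 101 | F
17 | Linear Algebra 201 | F
1 | Art 101 | D
2 | Linear Algebra 201 | D
16 | Chemistry 101 | D
5 | Calculus 201 | C-
8 | Linear Algebra 201 | C-
9 | Math 101 | C-
3 | Calculus 201 | C+
12 | Statistics 101 | B+
15 | Art 101 | B+
10 | Art 101 | B
14 | Statistics 101 | B
4 | Chemistry 101 | A-
6 | Art 101 | A-
7 | Math 101 | A-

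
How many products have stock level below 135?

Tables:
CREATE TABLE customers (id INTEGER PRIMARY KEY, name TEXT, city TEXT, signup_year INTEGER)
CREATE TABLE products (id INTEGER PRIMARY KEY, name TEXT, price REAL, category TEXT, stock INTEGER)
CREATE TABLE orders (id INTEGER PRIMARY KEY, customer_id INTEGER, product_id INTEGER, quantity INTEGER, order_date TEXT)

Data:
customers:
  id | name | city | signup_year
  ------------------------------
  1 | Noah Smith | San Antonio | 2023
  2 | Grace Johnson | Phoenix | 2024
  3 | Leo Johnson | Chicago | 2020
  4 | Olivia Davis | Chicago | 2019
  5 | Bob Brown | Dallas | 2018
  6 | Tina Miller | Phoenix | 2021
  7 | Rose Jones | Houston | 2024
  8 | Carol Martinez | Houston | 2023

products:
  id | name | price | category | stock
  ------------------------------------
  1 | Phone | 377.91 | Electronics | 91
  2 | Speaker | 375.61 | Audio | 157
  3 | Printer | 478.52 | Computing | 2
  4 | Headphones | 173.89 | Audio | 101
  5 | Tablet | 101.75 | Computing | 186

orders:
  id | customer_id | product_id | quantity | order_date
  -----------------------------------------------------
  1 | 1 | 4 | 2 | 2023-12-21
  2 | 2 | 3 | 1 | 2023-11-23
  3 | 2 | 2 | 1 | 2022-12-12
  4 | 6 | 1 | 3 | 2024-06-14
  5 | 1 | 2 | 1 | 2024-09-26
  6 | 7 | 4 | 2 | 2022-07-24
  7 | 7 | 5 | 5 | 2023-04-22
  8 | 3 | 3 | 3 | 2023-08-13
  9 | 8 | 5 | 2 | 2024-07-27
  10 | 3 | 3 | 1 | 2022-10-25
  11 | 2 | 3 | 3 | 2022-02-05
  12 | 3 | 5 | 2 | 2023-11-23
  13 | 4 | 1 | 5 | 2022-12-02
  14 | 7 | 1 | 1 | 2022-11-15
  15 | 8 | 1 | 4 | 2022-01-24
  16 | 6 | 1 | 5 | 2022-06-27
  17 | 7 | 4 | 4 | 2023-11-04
SELECT COUNT(*) FROM products WHERE stock < 135

Execution result:
3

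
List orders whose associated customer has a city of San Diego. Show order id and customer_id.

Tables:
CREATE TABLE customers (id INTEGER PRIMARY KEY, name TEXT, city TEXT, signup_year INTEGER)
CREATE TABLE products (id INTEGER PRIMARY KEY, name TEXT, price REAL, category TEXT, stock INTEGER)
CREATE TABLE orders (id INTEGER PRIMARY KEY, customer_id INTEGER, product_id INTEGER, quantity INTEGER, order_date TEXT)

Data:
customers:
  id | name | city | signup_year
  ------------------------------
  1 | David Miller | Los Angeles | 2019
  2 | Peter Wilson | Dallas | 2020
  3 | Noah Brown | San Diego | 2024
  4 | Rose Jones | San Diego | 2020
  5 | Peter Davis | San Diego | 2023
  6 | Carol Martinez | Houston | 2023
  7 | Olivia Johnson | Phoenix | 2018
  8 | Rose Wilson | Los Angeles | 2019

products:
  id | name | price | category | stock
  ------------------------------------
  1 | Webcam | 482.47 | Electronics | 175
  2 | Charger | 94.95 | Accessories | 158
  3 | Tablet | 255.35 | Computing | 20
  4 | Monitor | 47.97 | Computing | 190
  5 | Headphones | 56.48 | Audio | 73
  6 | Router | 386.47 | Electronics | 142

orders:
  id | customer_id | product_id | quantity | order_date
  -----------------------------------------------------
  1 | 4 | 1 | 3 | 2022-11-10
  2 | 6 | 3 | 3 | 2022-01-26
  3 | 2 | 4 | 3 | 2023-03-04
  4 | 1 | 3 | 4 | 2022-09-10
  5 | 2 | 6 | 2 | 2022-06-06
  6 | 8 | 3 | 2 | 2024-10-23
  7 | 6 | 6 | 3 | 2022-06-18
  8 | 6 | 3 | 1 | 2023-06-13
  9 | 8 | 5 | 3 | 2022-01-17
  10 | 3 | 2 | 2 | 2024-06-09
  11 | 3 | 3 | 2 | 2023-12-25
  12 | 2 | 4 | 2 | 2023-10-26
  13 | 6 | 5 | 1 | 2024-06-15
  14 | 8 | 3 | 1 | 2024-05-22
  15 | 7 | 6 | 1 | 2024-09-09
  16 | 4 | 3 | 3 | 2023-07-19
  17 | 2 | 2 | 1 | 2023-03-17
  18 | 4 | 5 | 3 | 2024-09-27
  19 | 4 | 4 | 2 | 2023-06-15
SELECT id, customer_id FROM orders WHERE customer_id IN (SELECT id FROM customers WHERE city = 'San Diego')

Execution result:
id | customer_id
1 | 4
10 | 3
11 | 3
16 | 4
18 | 4
19 | 4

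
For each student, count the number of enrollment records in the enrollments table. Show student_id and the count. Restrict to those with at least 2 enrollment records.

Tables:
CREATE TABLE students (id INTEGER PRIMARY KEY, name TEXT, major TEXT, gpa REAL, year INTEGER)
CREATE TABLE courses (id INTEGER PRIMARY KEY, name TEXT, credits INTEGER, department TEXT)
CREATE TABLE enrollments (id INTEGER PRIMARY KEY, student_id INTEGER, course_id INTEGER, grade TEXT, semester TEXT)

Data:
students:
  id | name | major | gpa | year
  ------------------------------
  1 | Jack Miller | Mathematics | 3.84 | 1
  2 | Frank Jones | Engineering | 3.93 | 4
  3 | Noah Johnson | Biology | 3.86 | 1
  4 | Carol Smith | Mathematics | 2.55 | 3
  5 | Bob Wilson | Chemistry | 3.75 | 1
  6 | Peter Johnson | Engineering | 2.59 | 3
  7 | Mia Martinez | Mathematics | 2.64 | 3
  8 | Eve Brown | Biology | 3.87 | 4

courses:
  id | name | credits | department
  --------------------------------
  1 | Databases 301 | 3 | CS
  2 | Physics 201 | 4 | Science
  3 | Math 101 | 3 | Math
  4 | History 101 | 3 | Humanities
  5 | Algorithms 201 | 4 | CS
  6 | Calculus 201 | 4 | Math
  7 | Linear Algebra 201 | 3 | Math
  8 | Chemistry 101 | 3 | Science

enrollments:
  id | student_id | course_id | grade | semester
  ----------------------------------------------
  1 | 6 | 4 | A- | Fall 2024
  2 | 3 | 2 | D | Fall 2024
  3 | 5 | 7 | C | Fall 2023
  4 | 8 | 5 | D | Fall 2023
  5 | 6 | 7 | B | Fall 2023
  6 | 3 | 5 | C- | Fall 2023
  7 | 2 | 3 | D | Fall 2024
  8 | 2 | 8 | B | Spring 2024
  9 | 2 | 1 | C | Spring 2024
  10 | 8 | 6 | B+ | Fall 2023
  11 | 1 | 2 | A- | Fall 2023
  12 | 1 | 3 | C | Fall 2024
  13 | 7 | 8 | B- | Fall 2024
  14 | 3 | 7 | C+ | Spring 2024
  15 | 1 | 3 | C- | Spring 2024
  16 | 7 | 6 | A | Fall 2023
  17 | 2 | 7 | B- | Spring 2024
SELECT student_id, COUNT(*) AS enrollment_count FROM enrollments GROUP BY student_id HAVING COUNT(*) >= 2

Execution result:
student_id | enrollment_count
1 | 3
2 | 4
3 | 3
6 | 2
7 | 2
8 | 2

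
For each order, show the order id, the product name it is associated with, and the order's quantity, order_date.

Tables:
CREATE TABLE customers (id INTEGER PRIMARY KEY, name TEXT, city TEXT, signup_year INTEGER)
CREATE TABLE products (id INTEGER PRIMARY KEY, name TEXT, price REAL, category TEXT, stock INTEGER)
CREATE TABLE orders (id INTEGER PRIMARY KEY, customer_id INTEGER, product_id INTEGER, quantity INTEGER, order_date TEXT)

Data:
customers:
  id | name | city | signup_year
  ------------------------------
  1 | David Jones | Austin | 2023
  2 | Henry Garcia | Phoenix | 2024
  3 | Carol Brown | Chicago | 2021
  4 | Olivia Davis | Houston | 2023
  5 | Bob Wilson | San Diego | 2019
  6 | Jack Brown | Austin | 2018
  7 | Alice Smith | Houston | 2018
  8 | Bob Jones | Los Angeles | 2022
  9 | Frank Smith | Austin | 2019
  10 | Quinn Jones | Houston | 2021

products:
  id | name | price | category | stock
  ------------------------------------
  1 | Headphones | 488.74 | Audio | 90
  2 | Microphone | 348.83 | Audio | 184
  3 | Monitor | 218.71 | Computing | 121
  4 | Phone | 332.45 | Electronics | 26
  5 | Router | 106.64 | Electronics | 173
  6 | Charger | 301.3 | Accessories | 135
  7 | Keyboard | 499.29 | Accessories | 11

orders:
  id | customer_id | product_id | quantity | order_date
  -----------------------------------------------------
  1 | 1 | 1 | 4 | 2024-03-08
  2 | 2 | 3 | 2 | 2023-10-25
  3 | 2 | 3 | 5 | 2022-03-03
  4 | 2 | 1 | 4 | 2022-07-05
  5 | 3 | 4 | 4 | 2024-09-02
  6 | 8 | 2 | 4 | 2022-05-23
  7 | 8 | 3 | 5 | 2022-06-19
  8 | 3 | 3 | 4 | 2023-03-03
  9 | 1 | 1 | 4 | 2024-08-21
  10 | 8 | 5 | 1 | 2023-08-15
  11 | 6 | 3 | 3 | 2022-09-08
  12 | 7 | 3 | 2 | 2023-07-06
SELECT c.id, p.name AS product, c.quantity, c.order_date FROM orders c JOIN products p ON c.product_id = p.id

Execution result:
id | product | quantity | order_date
1 | Headphones | 4 | 2024-03-08
2 | Monitor | 2 | 2023-10-25
3 | Monitor | 5 | 2022-03-03
4 | Headphones | 4 | 2022-07-05
5 | Phone | 4 | 2024-09-02
6 | Microphone | 4 | 2022-05-23
7 | Monitor | 5 | 2022-06-19
8 | Monitor | 4 | 2023-03-03
9 | Headphones | 4 | 2024-08-21
10 | Router | 1 | 2023-08-15
11 | Monitor | 3 | 2022-09-08
12 | Monitor | 2 | 2023-07-06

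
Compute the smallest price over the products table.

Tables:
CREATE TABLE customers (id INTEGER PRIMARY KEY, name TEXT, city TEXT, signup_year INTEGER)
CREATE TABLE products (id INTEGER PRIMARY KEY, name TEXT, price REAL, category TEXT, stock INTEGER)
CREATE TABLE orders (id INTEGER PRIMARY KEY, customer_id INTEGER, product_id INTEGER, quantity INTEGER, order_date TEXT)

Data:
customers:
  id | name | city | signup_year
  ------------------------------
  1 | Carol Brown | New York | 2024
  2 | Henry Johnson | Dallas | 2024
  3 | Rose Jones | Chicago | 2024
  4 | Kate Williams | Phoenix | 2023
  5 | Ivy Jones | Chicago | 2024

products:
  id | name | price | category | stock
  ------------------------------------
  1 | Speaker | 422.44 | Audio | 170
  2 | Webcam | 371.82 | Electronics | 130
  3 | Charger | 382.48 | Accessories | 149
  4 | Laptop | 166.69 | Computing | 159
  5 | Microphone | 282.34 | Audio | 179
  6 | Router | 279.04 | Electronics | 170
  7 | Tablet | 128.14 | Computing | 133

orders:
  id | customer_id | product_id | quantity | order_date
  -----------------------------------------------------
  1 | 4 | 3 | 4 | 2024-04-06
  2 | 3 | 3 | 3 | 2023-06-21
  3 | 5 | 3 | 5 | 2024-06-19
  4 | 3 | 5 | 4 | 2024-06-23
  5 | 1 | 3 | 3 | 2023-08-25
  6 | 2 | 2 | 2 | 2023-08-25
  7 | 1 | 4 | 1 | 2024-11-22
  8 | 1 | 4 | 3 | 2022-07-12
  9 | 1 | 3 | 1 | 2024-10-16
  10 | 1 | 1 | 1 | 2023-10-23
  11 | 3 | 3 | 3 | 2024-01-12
SELECT MIN(price) FROM products

Execution result:
128.14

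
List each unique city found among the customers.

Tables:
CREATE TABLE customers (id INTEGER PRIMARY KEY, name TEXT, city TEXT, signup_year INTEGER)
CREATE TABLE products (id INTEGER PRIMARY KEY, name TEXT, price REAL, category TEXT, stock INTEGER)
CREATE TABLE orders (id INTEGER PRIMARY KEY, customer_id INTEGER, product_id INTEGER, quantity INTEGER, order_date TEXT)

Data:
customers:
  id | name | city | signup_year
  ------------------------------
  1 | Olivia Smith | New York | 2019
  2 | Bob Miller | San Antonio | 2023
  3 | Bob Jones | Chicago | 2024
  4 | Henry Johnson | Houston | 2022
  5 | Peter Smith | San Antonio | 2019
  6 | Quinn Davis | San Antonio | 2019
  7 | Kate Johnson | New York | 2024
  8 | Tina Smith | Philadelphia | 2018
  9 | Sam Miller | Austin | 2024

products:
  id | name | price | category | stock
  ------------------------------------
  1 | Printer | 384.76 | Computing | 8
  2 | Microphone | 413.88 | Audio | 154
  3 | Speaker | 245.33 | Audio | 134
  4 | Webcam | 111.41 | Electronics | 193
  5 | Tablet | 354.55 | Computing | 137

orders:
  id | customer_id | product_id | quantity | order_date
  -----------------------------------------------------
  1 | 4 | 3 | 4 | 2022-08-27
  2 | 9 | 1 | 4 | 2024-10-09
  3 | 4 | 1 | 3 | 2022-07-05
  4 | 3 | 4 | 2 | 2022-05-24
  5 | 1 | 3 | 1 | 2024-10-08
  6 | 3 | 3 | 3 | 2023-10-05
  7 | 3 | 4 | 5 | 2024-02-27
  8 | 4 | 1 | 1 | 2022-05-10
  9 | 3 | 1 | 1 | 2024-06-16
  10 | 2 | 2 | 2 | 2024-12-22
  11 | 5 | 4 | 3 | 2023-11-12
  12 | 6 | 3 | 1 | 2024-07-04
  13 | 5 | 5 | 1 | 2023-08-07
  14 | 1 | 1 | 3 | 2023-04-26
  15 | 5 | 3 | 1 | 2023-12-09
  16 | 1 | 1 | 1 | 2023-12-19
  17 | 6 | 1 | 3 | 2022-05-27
SELECT DISTINCT city FROM customers

Execution result:
city
New York
San Antonio
Chicago
Houston
Philadelphia
Austin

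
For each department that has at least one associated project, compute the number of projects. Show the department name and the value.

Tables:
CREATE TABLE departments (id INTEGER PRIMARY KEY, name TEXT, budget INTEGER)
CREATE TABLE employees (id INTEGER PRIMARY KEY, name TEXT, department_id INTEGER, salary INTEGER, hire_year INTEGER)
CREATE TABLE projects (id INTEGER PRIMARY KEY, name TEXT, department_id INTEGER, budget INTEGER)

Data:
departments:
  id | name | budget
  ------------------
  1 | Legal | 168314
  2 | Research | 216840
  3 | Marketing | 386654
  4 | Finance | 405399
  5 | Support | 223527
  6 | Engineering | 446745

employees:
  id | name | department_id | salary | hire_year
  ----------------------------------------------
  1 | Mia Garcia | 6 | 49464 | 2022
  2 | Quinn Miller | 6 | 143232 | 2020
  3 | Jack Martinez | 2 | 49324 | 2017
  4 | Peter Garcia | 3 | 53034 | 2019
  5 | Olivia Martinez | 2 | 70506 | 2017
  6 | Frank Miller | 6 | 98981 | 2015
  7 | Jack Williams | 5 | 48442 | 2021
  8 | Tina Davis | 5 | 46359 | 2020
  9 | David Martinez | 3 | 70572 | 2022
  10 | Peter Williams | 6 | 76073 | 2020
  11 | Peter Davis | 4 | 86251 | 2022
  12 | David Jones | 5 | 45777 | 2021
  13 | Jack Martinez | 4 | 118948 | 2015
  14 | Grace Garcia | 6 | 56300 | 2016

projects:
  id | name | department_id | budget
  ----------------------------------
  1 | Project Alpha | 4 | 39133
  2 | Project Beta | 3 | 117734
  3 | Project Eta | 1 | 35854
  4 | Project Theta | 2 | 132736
SELECT p.name, COUNT(*) AS n FROM projects c JOIN departments p ON c.department_id = p.id GROUP BY p.id, p.name

Execution result:
name | n
Legal | 1
Research | 1
Marketing | 1
Finance | 1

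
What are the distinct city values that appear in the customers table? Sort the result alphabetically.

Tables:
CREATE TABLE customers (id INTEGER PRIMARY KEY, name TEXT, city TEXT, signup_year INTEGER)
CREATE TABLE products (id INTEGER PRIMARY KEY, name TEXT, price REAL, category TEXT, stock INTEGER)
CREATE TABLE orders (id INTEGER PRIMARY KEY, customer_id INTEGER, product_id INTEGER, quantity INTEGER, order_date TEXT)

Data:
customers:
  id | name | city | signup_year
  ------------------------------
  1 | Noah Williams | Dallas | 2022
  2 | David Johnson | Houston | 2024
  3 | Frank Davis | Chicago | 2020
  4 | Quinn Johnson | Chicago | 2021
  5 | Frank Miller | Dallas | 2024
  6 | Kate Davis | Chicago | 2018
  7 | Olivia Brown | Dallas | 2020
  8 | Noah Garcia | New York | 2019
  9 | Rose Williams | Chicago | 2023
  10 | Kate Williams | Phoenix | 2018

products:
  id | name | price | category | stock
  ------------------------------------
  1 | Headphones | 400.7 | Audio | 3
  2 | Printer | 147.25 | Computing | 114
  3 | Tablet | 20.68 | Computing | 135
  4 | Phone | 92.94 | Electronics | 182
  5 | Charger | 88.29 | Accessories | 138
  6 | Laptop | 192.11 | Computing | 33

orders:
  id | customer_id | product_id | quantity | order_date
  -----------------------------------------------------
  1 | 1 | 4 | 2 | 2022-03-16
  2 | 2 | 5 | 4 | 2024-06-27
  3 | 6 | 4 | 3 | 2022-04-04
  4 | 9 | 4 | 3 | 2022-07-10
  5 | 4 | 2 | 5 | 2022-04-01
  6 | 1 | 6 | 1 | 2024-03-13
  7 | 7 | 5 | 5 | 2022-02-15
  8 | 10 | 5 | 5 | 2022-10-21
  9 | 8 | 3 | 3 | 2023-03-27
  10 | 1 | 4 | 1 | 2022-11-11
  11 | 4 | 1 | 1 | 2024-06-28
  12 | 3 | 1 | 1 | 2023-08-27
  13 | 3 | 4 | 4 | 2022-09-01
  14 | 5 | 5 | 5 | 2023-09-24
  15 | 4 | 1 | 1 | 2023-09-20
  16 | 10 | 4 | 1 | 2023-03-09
SELECT DISTINCT city FROM customers ORDER BY city

Execution result:
city
Chicago
Dallas
Houston
New York
Phoenix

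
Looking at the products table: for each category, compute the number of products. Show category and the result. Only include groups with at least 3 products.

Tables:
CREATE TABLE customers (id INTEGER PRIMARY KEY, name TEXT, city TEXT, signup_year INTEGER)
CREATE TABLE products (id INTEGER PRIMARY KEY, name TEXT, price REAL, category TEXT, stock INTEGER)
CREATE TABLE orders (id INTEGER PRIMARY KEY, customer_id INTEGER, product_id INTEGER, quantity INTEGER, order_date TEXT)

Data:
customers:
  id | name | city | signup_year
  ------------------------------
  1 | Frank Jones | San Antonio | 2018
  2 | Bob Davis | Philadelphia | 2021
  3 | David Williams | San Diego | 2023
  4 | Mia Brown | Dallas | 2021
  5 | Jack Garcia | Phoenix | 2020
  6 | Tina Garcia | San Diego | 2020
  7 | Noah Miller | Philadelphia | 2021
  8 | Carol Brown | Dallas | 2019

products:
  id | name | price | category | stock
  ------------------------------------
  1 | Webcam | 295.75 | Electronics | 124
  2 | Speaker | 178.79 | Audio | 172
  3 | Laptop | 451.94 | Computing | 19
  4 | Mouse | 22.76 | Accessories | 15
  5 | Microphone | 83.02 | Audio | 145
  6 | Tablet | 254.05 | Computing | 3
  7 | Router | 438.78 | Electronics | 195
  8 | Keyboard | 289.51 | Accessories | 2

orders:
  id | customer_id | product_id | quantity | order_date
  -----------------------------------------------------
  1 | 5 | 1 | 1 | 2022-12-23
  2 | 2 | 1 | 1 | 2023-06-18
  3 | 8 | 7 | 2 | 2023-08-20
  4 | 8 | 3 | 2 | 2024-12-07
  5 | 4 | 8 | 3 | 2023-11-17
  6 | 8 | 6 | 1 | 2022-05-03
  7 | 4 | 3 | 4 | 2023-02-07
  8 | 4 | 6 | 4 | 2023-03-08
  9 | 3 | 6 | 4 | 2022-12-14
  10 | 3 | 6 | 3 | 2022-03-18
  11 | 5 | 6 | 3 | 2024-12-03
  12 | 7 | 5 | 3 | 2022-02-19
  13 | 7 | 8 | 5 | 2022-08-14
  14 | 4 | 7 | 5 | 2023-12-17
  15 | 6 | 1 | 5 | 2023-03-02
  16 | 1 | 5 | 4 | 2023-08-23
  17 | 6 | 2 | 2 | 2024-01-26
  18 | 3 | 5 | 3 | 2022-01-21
SELECT category, COUNT(*) AS n FROM products GROUP BY category HAVING COUNT(*) >= 3

Execution result:
(no rows)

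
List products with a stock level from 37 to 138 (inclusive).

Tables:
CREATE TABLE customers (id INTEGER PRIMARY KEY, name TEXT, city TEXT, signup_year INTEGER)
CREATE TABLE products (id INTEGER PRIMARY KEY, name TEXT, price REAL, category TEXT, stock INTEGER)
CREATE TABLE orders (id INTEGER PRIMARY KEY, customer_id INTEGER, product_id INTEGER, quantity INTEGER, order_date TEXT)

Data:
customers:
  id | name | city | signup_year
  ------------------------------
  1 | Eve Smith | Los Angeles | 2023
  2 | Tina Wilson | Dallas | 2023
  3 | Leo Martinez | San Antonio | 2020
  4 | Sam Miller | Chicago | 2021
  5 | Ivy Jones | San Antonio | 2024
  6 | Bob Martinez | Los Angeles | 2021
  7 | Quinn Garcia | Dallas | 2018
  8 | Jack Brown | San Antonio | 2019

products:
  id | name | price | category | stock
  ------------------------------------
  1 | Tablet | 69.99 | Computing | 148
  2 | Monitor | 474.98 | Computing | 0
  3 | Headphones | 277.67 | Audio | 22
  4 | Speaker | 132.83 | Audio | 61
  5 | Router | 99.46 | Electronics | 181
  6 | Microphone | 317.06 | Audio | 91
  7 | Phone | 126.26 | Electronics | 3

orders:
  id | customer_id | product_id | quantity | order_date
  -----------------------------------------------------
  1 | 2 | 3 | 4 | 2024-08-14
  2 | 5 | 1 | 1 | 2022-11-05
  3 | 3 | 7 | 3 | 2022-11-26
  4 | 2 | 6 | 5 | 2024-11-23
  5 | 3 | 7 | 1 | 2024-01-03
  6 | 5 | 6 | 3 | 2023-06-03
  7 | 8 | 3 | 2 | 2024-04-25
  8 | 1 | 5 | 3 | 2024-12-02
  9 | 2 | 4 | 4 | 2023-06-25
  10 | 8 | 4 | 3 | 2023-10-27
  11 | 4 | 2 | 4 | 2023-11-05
SELECT name, stock FROM products WHERE stock BETWEEN 37 AND 138

Execution result:
name | stock
Speaker | 61
Microphone | 91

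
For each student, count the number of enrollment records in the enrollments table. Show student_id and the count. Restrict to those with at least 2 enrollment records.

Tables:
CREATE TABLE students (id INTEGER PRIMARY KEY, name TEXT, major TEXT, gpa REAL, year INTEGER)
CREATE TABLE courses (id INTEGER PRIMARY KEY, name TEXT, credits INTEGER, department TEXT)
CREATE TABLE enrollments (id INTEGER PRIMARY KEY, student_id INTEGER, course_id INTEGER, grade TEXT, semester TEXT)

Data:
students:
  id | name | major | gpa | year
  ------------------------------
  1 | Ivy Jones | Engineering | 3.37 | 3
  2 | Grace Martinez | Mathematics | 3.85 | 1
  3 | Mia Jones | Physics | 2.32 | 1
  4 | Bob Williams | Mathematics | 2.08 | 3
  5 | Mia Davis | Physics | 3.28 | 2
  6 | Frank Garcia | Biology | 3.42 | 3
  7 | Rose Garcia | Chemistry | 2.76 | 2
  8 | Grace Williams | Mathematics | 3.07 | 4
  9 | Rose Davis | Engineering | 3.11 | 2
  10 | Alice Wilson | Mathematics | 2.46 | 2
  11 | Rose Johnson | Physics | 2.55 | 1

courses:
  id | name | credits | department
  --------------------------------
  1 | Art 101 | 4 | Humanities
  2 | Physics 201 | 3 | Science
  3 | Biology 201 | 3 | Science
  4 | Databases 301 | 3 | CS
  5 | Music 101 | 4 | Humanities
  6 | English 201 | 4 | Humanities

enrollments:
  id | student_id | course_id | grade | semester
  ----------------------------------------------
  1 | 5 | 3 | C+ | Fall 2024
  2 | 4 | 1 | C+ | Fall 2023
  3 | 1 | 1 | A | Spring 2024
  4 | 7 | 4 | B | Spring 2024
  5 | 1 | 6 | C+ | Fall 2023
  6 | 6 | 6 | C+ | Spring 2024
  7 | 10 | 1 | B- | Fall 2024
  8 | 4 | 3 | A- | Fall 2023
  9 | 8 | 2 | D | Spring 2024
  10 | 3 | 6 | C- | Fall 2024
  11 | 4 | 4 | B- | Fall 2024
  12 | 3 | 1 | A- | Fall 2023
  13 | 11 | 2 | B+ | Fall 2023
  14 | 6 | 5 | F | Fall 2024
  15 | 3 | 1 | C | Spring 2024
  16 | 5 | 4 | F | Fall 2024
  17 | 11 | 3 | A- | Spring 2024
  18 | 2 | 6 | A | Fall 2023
SELECT student_id, COUNT(*) AS enrollment_count FROM enrollments GROUP BY student_id HAVING COUNT(*) >= 2

Execution result:
student_id | enrollment_count
1 | 2
3 | 3
4 | 3
5 | 2
6 | 2
11 | 2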